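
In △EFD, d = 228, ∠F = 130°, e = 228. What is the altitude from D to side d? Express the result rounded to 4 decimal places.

174.6581

By the law of cosines, f² = d² + e² − 2·d·e·cos F = 1.708e+05, so f ≈ 413.28.
Area = ½·d·e·sin F ≈ 19911.
The altitude from D has length 2·area/d ≈ 174.66.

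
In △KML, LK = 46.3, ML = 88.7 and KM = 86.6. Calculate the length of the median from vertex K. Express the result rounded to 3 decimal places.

Median from K: ½√(2·LK² + 2·KM² − ML²) ≈ 53.429.

53.429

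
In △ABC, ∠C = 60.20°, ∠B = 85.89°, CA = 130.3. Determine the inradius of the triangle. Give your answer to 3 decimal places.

26.033

The third angle is ∠A = 180° − ∠B − ∠C = 33.91°.
Law of sines: BC = CA·sin A/sin B ≈ 72.88.
Law of sines: AB = CA·sin C/sin B ≈ 113.36.
Area = ½·CA·BC·sin C ≈ 4120.3.
Semiperimeter s = (72.88+130.3+113.36)/2 = 158.27.
Inradius = area/s = 4120.3/158.27 ≈ 26.033.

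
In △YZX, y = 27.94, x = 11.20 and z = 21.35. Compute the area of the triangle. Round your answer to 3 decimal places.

108.674

Semiperimeter s = (27.94 + 21.35 + 11.2)/2 = 30.245.
Heron's formula: area = √(30.245·2.305·8.895·19.045) ≈ 108.67.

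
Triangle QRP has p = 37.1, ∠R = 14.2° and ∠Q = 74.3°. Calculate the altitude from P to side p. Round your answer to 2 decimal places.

h_P ≈ 8.76

The third angle is ∠P = 180° − ∠Q − ∠R = 91.50°.
Law of sines: q = p·sin Q/sin P ≈ 35.728.
Law of sines: r = p·sin R/sin P ≈ 9.104.
Area = ½·p·q·sin R ≈ 162.58.
The altitude from P has length 2·area/p ≈ 8.7644.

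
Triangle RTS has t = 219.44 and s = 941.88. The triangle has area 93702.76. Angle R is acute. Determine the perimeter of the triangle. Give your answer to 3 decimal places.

From area = ½·t·s·sin R, we get sin R = 2·area/(t·s) ≈ 0.90672.
Taking the acute solution, ∠R ≈ 65.06°.
Law of cosines then gives r ≈ 872.33.
Perimeter = 872.33 + 219.44 + 941.88 = 2033.6.

perimeter ≈ 2033.647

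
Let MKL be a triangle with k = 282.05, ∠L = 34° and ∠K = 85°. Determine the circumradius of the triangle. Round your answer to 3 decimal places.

The third angle is ∠M = 180° − ∠K − ∠L = 61.00°.
Law of sines: m = k·sin M/sin K ≈ 247.63.
Law of sines: l = k·sin L/sin K ≈ 158.32.
Circumradius = k/(2 sin K) ≈ 141.56.

141.564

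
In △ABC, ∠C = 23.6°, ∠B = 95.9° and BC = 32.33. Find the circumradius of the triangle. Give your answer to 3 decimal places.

The third angle is ∠A = 180° − ∠B − ∠C = 60.50°.
Law of sines: CA = BC·sin B/sin A ≈ 36.949.
Law of sines: AB = BC·sin C/sin A ≈ 14.871.
Circumradius = BC/(2 sin A) ≈ 18.573.

R ≈ 18.573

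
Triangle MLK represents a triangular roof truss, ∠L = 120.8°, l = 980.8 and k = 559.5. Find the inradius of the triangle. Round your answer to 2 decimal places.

129.56

Law of sines: sin K = k·sin L/l ≈ 0.49000.
Since l ≥ k, only the acute value applies: ∠K ≈ 29.34°.
Then ∠M = 180° − ∠L − ∠K ≈ 29.86°.
Law of sines gives m = l·sin M/sin L ≈ 568.5.
Area = ½·l·k·sin M ≈ 1.3661e+05.
Semiperimeter s = (568.5+980.8+559.5)/2 = 1054.4.
Inradius = area/s = 1.3661e+05/1054.4 ≈ 129.56.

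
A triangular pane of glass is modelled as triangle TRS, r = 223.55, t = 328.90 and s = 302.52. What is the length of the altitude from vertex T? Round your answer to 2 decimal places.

Semiperimeter p = (328.9 + 223.55 + 302.52)/2 = 427.49.
Heron's formula: area = √(427.49·98.585·203.94·124.97) ≈ 32772.
The altitude from T has length 2·area/t ≈ 199.28.

h_T ≈ 199.28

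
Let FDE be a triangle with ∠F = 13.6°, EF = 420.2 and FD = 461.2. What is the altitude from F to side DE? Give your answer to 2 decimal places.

h_F ≈ 406.80

By the law of cosines, DE² = EF² + FD² − 2·EF·FD·cos F = 12549, so DE ≈ 112.02.
Area = ½·EF·FD·sin F ≈ 22785.
The altitude from F has length 2·area/DE ≈ 406.8.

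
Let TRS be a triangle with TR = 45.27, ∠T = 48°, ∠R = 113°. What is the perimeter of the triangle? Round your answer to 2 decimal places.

perimeter ≈ 276.60

The third angle is ∠S = 180° − ∠T − ∠R = 19.00°.
Law of sines: RS = TR·sin T/sin S ≈ 103.33.
Law of sines: ST = TR·sin R/sin S ≈ 128.
Semiperimeter s = (103.33+128+45.27)/2 = 138.3.
Perimeter = 103.33 + 128 + 45.27 = 276.6.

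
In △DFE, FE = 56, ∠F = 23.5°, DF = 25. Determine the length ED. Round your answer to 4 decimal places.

34.5432

By the law of cosines, ED² = DF² + FE² − 2·DF·FE·cos F = 1193.2, so ED ≈ 34.543.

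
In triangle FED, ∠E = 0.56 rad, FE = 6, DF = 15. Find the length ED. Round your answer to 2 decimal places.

19.74

Law of sines: sin D = FE·sin E/DF ≈ 0.21247.
Since DF ≥ FE, only the acute value applies: ∠D ≈ 0.214 rad.
Then ∠F = π − ∠E − ∠D ≈ 2.367 rad.
Law of sines gives ED = DF·sin F/sin E ≈ 19.741.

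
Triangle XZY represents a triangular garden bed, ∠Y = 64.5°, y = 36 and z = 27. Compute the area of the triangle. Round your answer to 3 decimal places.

area ≈ 464.503

Law of sines: sin Z = z·sin Y/y ≈ 0.67694.
Since y ≥ z, only the acute value applies: ∠Z ≈ 42.60°.
Then ∠X = 180° − ∠Y − ∠Z ≈ 72.90°.
Law of sines gives x = y·sin X/sin Y ≈ 38.121.
Area = ½·y·z·sin X ≈ 464.5.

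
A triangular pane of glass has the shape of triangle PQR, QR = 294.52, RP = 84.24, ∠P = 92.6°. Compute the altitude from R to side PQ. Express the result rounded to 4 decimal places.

h_R ≈ 84.1533

Law of sines: sin Q = RP·sin P/QR ≈ 0.28573.
Since QR ≥ RP, only the acute value applies: ∠Q ≈ 16.60°.
Then ∠R = 180° − ∠P − ∠Q ≈ 70.80°.
Law of sines gives PQ = QR·sin R/sin P ≈ 278.42.
Area = ½·QR·RP·sin R ≈ 11715.
The altitude from R has length 2·area/PQ ≈ 84.153.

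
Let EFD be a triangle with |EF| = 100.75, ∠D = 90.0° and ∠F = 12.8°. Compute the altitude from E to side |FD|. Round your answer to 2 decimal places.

h_E ≈ 22.32

The third angle is ∠E = 180° − ∠F − ∠D = 77.20°.
Law of sines: |FD| = |EF|·sin E/sin D ≈ 98.246.
Law of sines: |DE| = |EF|·sin F/sin D ≈ 22.321.
Area = ½·|EF|·|FD|·sin F ≈ 1096.5.
The altitude from E has length 2·area/|FD| ≈ 22.321.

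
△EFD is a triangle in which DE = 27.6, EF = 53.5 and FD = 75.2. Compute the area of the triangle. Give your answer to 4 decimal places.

Semiperimeter s = (75.2 + 27.6 + 53.5)/2 = 78.15.
Heron's formula: area = √(78.15·2.95·50.55·24.65) ≈ 535.98.

535.9750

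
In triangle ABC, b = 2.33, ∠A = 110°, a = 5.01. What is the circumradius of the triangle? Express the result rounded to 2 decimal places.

Law of sines: sin B = b·sin A/a ≈ 0.43702.
Since a ≥ b, only the acute value applies: ∠B ≈ 25.91°.
Then ∠C = 180° − ∠A − ∠B ≈ 44.09°.
Law of sines gives c = a·sin C/sin A ≈ 3.7093.
Circumradius = a/(2 sin A) ≈ 2.6658.

2.67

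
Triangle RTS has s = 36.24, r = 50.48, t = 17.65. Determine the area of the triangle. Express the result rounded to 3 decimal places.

Semiperimeter p = (50.48 + 17.65 + 36.24)/2 = 52.185.
Heron's formula: area = √(52.185·1.705·34.535·15.945) ≈ 221.35.

221.349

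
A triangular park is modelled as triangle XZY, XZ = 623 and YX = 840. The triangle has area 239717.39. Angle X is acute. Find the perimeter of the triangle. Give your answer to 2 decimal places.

From area = ½·YX·XZ·sin X, we get sin X = 2·area/(YX·XZ) ≈ 0.91614.
Taking the acute solution, ∠X ≈ 1.158 rad.
Law of cosines then gives ZY ≈ 821.08.
Perimeter = 821.08 + 840 + 623 = 2284.1.

perimeter ≈ 2284.08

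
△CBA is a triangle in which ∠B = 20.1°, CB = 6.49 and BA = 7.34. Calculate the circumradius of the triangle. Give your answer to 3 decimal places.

3.717

By the law of cosines, AC² = CB² + BA² − 2·CB·BA·cos B = 6.5252, so AC ≈ 2.5544.
Area = ½·CB·BA·sin B ≈ 8.1854.
Circumradius = AC/(2 sin B) ≈ 3.7165.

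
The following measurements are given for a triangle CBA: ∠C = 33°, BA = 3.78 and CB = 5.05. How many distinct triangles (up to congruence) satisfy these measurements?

CB·sin C = 5.05·sin(33°) ≈ 2.75.
Since CB sin C < BA < CB (2.75 < 3.78 < 5.05), two triangles exist.

2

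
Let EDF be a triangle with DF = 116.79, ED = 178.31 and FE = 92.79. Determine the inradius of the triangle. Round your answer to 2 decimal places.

r ≈ 25.08

Semiperimeter s = (116.79 + 92.79 + 178.31)/2 = 193.94.
Heron's formula: area = √(193.94·77.155·101.15·15.635) ≈ 4864.8.
Inradius = area/s = 4864.8/193.94 ≈ 25.083.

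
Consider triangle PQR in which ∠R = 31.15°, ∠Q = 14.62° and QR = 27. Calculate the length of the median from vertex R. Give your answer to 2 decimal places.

17.74

The third angle is ∠P = 180° − ∠Q − ∠R = 134.23°.
Law of sines: RP = QR·sin Q/sin P ≈ 9.5109.
Law of sines: PQ = QR·sin R/sin P ≈ 19.492.
Median from R: ½√(2·QR² + 2·RP² − PQ²) ≈ 17.741.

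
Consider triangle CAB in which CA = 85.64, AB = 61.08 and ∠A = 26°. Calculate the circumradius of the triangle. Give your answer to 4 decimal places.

R ≈ 46.4988

By the law of cosines, BC² = CA² + AB² − 2·CA·AB·cos A = 1662, so BC ≈ 40.767.
Area = ½·CA·AB·sin A ≈ 1146.5.
Circumradius = BC/(2 sin A) ≈ 46.499.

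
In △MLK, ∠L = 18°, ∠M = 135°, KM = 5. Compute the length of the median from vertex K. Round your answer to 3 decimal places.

The third angle is ∠K = 180° − ∠M − ∠L = 27.00°.
Law of sines: LK = KM·sin M/sin L ≈ 11.441.
Law of sines: ML = KM·sin K/sin L ≈ 7.3457.
Median from K: ½√(2·LK² + 2·KM² − ML²) ≈ 8.0288.

8.029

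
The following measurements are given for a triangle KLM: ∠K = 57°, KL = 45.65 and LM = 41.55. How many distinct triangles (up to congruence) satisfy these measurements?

KL·sin K = 45.65·sin(57°) ≈ 38.29.
Since KL sin K < LM < KL (38.29 < 41.55 < 45.65), two triangles exist.

2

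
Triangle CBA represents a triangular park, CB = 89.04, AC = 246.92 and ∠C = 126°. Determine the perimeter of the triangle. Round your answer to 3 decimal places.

By the law of cosines, BA² = AC² + CB² − 2·AC·CB·cos C = 94743, so BA ≈ 307.8.
Semiperimeter s = (307.8+246.92+89.04)/2 = 321.88.
Perimeter = 307.8 + 246.92 + 89.04 = 643.76.

643.764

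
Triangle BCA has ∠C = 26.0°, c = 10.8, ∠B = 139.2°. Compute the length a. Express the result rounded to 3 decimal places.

6.293

The third angle is ∠A = 180° − ∠B − ∠C = 14.80°.
Law of sines: a = c·sin A/sin C ≈ 6.2933.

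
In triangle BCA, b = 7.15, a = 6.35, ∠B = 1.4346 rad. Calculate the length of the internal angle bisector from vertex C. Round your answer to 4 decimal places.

t_C ≈ 6.3939

Law of sines: sin A = a·sin B/b ≈ 0.87989.
Since b ≥ a, only the acute value applies: ∠A ≈ 1.0756 rad.
Then ∠C = π − ∠B − ∠A ≈ 0.6314 rad.
Law of sines gives c = b·sin C/sin B ≈ 4.2597.
The bisector from C has length 2·a·b·cos(∠C/2)/(a+b) ≈ 6.3939.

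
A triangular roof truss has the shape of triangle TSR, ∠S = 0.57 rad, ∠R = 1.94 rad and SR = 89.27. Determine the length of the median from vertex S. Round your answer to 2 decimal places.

The third angle is ∠T = π − ∠S − ∠R = 0.632 rad.
Law of sines: RT = SR·sin S/sin T ≈ 81.589.
Law of sines: TS = SR·sin R/sin T ≈ 141.01.
Median from S: ½√(2·TS² + 2·SR² − RT²) ≈ 110.73.

110.73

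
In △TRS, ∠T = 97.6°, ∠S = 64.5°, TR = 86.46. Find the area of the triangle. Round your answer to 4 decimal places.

The third angle is ∠R = 180° − ∠S − ∠T = 17.90°.
Law of sines: RS = TR·sin T/sin S ≈ 94.95.
Law of sines: ST = TR·sin R/sin S ≈ 29.442.
Area = ½·TR·RS·sin R ≈ 1261.6.

1261.6035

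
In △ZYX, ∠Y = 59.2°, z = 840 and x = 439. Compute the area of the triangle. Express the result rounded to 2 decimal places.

Area = ½·x·z·sin Y ≈ 1.5838e+05.

158375.03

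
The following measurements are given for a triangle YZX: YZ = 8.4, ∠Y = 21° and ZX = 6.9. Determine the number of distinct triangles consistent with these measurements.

YZ·sin Y = 8.4·sin(21°) ≈ 3.01.
Since YZ sin Y < ZX < YZ (3.01 < 6.9 < 8.4), two triangles exist.

2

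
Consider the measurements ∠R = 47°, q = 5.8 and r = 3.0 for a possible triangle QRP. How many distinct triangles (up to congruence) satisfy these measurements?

0

q·sin R = 5.8·sin(47°) ≈ 4.242.
Since r = 3.0 < 4.242 = q sin R, no triangle exists.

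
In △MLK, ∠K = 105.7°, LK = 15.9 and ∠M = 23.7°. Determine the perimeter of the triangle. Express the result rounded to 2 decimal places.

The third angle is ∠L = 180° − ∠K − ∠M = 50.60°.
Law of sines: KM = LK·sin L/sin M ≈ 30.567.
Law of sines: ML = LK·sin K/sin M ≈ 38.082.
Semiperimeter s = (15.9+30.567+38.082)/2 = 42.274.
Perimeter = 15.9 + 30.567 + 38.082 = 84.549.

perimeter ≈ 84.55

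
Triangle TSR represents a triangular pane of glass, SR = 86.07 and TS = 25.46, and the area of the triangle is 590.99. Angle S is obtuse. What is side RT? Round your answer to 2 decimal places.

108.38

From area = ½·TS·SR·sin S, we get sin S = 2·area/(TS·SR) ≈ 0.53939.
Taking the obtuse solution, ∠S ≈ 147.36°.
Law of cosines then gives RT ≈ 108.38.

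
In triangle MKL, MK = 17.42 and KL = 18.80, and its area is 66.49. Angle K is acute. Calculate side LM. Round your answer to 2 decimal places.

From area = ½·MK·KL·sin K, we get sin K = 2·area/(MK·KL) ≈ 0.40605.
Taking the acute solution, ∠K ≈ 23.96°.
Law of cosines then gives LM ≈ 7.6375.

7.64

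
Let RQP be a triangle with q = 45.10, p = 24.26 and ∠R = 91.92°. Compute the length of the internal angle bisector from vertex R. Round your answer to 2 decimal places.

t_R ≈ 21.93

By the law of cosines, r² = q² + p² − 2·q·p·cos R = 2695.9, so r ≈ 51.922.
The bisector from R has length 2·q·p·cos(∠R/2)/(q+p) ≈ 21.932.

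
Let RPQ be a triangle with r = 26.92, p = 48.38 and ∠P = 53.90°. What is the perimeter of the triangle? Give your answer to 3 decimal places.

Law of sines: sin R = r·sin P/p ≈ 0.44959.
Since p ≥ r, only the acute value applies: ∠R ≈ 26.72°.
Then ∠Q = 180° − ∠P − ∠R ≈ 99.38°.
Law of sines gives q = p·sin Q/sin P ≈ 59.076.
Semiperimeter s = (26.92+48.38+59.076)/2 = 67.188.
Perimeter = 26.92 + 48.38 + 59.076 = 134.38.

perimeter ≈ 134.376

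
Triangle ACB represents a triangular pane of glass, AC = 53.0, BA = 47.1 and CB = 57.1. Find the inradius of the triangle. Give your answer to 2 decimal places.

r ≈ 14.85

Semiperimeter s = (57.1 + 47.1 + 53)/2 = 78.6.
Heron's formula: area = √(78.6·21.5·31.5·25.6) ≈ 1167.4.
Inradius = area/s = 1167.4/78.6 ≈ 14.852.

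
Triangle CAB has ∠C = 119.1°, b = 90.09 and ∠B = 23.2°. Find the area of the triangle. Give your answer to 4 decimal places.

5504.3354

The third angle is ∠A = 180° − ∠B − ∠C = 37.70°.
Law of sines: c = b·sin C/sin B ≈ 199.82.
Law of sines: a = b·sin A/sin B ≈ 139.85.
Area = ½·b·c·sin A ≈ 5504.3.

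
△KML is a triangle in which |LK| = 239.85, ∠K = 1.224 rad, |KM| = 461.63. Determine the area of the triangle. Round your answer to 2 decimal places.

Area = ½·|LK|·|KM|·sin K ≈ 52065.

area ≈ 52065.14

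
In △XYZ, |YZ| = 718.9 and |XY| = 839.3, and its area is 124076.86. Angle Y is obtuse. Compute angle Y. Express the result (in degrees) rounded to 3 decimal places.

From area = ½·|XY|·|YZ|·sin Y, we get sin Y = 2·area/(|XY|·|YZ|) ≈ 0.41128.
Taking the obtuse solution, ∠Y ≈ 155.71°.

∠Y ≈ 155.715°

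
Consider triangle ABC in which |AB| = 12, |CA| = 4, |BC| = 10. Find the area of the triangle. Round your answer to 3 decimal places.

area ≈ 18.735

Semiperimeter s = (10 + 4 + 12)/2 = 13.
Heron's formula: area = √(13·3·9·1) ≈ 18.735.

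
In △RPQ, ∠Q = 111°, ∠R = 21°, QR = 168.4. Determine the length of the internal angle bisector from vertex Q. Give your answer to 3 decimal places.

The third angle is ∠P = 180° − ∠Q − ∠R = 48.00°.
Law of sines: PQ = QR·sin R/sin P ≈ 81.208.
Law of sines: RP = QR·sin Q/sin P ≈ 211.55.
The bisector from Q has length 2·PQ·QR·cos(∠Q/2)/(PQ+QR) ≈ 62.064.

62.064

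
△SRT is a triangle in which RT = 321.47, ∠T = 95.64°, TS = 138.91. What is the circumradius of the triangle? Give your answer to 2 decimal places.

By the law of cosines, SR² = RT² + TS² − 2·RT·TS·cos T = 1.3142e+05, so SR ≈ 362.51.
Area = ½·RT·TS·sin T ≈ 22220.
Circumradius = SR/(2 sin T) ≈ 182.14.

182.14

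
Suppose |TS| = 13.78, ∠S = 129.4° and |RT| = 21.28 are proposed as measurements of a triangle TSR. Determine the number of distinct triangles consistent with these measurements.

|TS|·sin S = 13.78·sin(129.4°) ≈ 10.65.
Since ∠S is not acute, a triangle exists only if |RT| > |TS|; here |RT| > |TS|, so there is exactly one triangle.

1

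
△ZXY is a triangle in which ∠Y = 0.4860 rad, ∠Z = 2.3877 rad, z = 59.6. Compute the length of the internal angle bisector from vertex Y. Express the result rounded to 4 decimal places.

The third angle is ∠X = π − ∠Y − ∠Z = 0.2679 rad.
Law of sines: x = z·sin X/sin Z ≈ 23.048.
Law of sines: y = z·sin Y/sin Z ≈ 40.671.
The bisector from Y has length 2·z·x·cos(∠Y/2)/(z+x) ≈ 32.265.

t_Y ≈ 32.2649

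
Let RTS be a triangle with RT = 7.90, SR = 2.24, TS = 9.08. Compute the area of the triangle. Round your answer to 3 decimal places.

Semiperimeter s = (9.08 + 2.24 + 7.9)/2 = 9.61.
Heron's formula: area = √(9.61·0.53·7.37·1.71) ≈ 8.0118.

area ≈ 8.012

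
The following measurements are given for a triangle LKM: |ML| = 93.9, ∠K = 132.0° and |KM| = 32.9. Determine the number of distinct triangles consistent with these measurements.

|KM|·sin K = 32.9·sin(132.0°) ≈ 24.45.
Since ∠K is not acute, a triangle exists only if |ML| > |KM|; here |ML| > |KM|, so there is exactly one triangle.

1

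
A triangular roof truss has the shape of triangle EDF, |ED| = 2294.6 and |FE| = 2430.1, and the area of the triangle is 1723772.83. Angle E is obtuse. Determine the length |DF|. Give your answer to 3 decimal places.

4464.955

From area = ½·|FE|·|ED|·sin E, we get sin E = 2·area/(|FE|·|ED|) ≈ 0.61827.
Taking the obtuse solution, ∠E ≈ 141.81°.
Law of cosines then gives |DF| ≈ 4465.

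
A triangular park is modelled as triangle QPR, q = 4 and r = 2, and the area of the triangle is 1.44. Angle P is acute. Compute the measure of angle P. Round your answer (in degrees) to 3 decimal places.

From area = ½·r·q·sin P, we get sin P = 2·area/(r·q) ≈ 0.36000.
Taking the acute solution, ∠P ≈ 21.10°.

21.100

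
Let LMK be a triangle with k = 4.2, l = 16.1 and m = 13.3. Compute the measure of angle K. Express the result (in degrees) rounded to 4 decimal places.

By the law of cosines, cos K = (l² + m² − k²) / (2·l·m) ≈ 0.97712, so ∠K ≈ 12.28°.

12.2809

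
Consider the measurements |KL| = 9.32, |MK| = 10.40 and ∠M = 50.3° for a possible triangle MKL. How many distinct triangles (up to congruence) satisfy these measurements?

2

|MK|·sin M = 10.40·sin(50.3°) ≈ 8.002.
Since |MK| sin M < |KL| < |MK| (8.002 < 9.32 < 10.40), two triangles exist.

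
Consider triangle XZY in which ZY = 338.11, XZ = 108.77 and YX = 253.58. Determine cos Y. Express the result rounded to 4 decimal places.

By the law of cosines, cos Y = (ZY² + YX² − XZ²) / (2·ZY·YX) ≈ 0.97267, so ∠Y ≈ 13.42°.

0.9727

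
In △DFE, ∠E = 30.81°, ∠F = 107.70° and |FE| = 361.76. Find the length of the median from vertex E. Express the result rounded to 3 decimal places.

The third angle is ∠D = 180° − ∠F − ∠E = 41.49°.
Law of sines: |ED| = |FE|·sin F/sin D ≈ 520.21.
Law of sines: |DF| = |FE|·sin E/sin D ≈ 279.69.
Median from E: ½√(2·|FE|² + 2·|ED|² − |DF|²) ≈ 425.66.

m_E ≈ 425.663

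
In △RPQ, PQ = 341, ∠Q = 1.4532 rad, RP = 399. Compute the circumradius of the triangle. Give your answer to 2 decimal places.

Law of sines: sin R = PQ·sin Q/RP ≈ 0.84873.
Since RP ≥ PQ, only the acute value applies: ∠R ≈ 1.0136 rad.
Then ∠P = π − ∠Q − ∠R ≈ 0.6748 rad.
Law of sines gives QR = RP·sin P/sin Q ≈ 251.01.
Circumradius = RP/(2 sin Q) ≈ 200.89.

200.89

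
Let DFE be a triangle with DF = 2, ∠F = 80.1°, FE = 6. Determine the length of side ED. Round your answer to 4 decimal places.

By the law of cosines, ED² = DF² + FE² − 2·DF·FE·cos F = 35.874, so ED ≈ 5.9895.

5.9895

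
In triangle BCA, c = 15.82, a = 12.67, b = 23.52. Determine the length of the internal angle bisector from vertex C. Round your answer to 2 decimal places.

By the law of cosines, cos C = (a² + b² − c²) / (2·a·b) ≈ 0.77760, so ∠C ≈ 38.96°.
The bisector from C has length 2·a·b·cos(∠C/2)/(a+b) ≈ 15.526.

t_C ≈ 15.53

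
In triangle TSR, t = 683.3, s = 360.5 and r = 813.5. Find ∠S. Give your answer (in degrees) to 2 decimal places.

∠S ≈ 26.06°

By the law of cosines, cos S = (r² + t² − s²) / (2·r·t) ≈ 0.89835, so ∠S ≈ 26.06°.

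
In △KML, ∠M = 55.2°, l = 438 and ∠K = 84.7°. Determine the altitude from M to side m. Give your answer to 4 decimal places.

h_M ≈ 436.1274

The third angle is ∠L = 180° − ∠K − ∠M = 40.10°.
Law of sines: k = l·sin K/sin L ≈ 677.09.
Law of sines: m = l·sin M/sin L ≈ 558.38.
Area = ½·l·k·sin M ≈ 1.2176e+05.
The altitude from M has length 2·area/m ≈ 436.13.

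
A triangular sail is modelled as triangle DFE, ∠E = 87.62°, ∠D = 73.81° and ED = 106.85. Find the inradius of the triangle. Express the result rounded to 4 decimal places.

The third angle is ∠F = 180° − ∠E − ∠D = 18.57°.
Law of sines: FE = ED·sin D/sin F ≈ 322.21.
Law of sines: DF = ED·sin E/sin F ≈ 335.23.
Area = ½·ED·FE·sin E ≈ 17199.
Semiperimeter s = (322.21+106.85+335.23)/2 = 382.15.
Inradius = area/s = 17199/382.15 ≈ 45.007.

45.0073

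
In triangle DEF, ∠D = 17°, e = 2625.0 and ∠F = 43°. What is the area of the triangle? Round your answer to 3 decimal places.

The third angle is ∠E = 180° − ∠F − ∠D = 120.00°.
Law of sines: d = e·sin D/sin E ≈ 886.2.
Law of sines: f = e·sin F/sin E ≈ 2067.2.
Area = ½·e·d·sin F ≈ 7.9326e+05.

793262.014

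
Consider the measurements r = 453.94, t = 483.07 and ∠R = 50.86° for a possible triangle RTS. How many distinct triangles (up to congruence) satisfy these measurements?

t·sin R = 483.07·sin(50.86°) ≈ 374.7.
Since t sin R < r < t (374.7 < 453.94 < 483.07), two triangles exist.

2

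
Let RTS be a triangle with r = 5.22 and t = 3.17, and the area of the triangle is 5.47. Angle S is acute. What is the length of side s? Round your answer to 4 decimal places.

From area = ½·r·t·sin S, we get sin S = 2·area/(r·t) ≈ 0.66113.
Taking the acute solution, ∠S ≈ 0.722 rad.
Law of cosines then gives s ≈ 3.5309.

3.5309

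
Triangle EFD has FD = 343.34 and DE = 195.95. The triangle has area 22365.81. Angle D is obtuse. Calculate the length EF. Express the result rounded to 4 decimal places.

506.7389

From area = ½·FD·DE·sin D, we get sin D = 2·area/(FD·DE) ≈ 0.66488.
Taking the obtuse solution, ∠D ≈ 138.33°.
Law of cosines then gives EF ≈ 506.74.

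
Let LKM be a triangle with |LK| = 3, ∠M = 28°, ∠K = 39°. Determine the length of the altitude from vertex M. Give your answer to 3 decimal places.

The third angle is ∠L = 180° − ∠K − ∠M = 113.00°.
Law of sines: |KM| = |LK|·sin L/sin M ≈ 5.8822.
Law of sines: |ML| = |LK|·sin K/sin M ≈ 4.0215.
Area = ½·|LK|·|KM|·sin K ≈ 5.5527.
The altitude from M has length 2·area/|LK| ≈ 3.7018.

h_M ≈ 3.702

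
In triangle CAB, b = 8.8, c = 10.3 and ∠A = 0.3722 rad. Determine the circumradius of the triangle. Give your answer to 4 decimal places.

5.2646

By the law of cosines, a² = b² + c² − 2·b·c·cos A = 14.662, so a ≈ 3.8291.
Area = ½·b·c·sin A ≈ 16.481.
Circumradius = a/(2 sin A) ≈ 5.2646.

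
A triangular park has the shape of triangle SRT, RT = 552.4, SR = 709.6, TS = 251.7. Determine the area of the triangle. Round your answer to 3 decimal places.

Semiperimeter s = (552.4 + 251.7 + 709.6)/2 = 756.85.
Heron's formula: area = √(756.85·204.45·505.15·47.25) ≈ 60773.

area ≈ 60772.843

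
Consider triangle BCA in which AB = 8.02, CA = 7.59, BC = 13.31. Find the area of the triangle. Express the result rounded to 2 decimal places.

27.12

Semiperimeter s = (7.59 + 8.02 + 13.31)/2 = 14.46.
Heron's formula: area = √(14.46·6.87·6.44·1.15) ≈ 27.124.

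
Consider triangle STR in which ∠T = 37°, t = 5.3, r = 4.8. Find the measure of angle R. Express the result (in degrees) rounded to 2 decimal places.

33.03

Law of sines: sin R = r·sin T/t ≈ 0.54504.
Since t ≥ r, only the acute value applies: ∠R ≈ 33.03°.
Then ∠S = 180° − ∠T − ∠R ≈ 109.97°.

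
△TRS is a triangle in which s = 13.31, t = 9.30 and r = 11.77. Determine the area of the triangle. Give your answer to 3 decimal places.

Semiperimeter p = (9.3 + 11.77 + 13.31)/2 = 17.19.
Heron's formula: area = √(17.19·7.89·5.42·3.88) ≈ 53.406.

area ≈ 53.406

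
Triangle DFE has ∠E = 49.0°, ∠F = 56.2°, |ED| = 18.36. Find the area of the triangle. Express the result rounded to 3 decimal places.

The third angle is ∠D = 180° − ∠F − ∠E = 74.80°.
Law of sines: |FE| = |ED|·sin D/sin F ≈ 21.321.
Law of sines: |DF| = |ED|·sin E/sin F ≈ 16.675.
Area = ½·|ED|·|FE|·sin E ≈ 147.72.

area ≈ 147.719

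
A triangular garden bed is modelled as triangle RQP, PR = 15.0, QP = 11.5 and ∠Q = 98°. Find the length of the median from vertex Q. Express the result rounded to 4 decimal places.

m_Q ≈ 6.5716

Law of sines: sin R = QP·sin Q/PR ≈ 0.75921.
Since PR ≥ QP, only the acute value applies: ∠R ≈ 49.39°.
Then ∠P = 180° − ∠Q − ∠R ≈ 32.61°.
Law of sines gives RQ = PR·sin P/sin Q ≈ 8.1623.
Median from Q: ½√(2·RQ² + 2·QP² − PR²) ≈ 6.5716.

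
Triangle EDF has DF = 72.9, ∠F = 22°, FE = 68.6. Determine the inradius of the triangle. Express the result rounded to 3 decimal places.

11.096

By the law of cosines, ED² = DF² + FE² − 2·DF·FE·cos F = 746.79, so ED ≈ 27.327.
Area = ½·DF·FE·sin F ≈ 936.69.
Semiperimeter s = (72.9+68.6+27.327)/2 = 84.414.
Inradius = area/s = 936.69/84.414 ≈ 11.096.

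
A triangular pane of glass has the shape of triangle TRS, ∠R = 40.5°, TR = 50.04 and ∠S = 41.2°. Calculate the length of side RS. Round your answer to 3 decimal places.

The third angle is ∠T = 180° − ∠R − ∠S = 98.30°.
Law of sines: RS = TR·sin T/sin S ≈ 75.173.

75.173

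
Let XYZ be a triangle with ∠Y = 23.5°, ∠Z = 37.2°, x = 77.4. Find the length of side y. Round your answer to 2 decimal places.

The third angle is ∠X = 180° − ∠Y − ∠Z = 119.30°.
Law of sines: y = x·sin Y/sin X ≈ 35.391.

35.39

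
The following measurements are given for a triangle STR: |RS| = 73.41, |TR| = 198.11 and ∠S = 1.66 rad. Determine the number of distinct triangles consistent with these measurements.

1

|RS|·sin S = 73.41·sin(1.66 rad) ≈ 73.12.
Since ∠S is not acute, a triangle exists only if |TR| > |RS|; here |TR| > |RS|, so there is exactly one triangle.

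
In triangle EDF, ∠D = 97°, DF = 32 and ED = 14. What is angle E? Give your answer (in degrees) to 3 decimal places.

60.596

By the law of cosines, FE² = ED² + DF² − 2·ED·DF·cos D = 1329.2, so FE ≈ 36.458.
Law of cosines again: cos E = (FE² + ED² − DF²)/(2·FE·ED) ≈ 0.49097, so ∠E ≈ 60.60°.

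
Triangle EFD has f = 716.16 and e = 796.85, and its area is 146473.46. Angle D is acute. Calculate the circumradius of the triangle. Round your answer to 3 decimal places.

R ≈ 399.666

From area = ½·e·f·sin D, we get sin D = 2·area/(e·f) ≈ 0.51334.
Taking the acute solution, ∠D ≈ 30.89°.
Law of cosines then gives d ≈ 410.33.
Circumradius = d/(2 sin D) ≈ 399.67.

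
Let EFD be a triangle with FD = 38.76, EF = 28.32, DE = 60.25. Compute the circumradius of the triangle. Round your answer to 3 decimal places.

By the law of cosines, cos E = (DE² + EF² − FD²) / (2·DE·EF) ≈ 0.85852, so ∠E ≈ 0.538 rad.
Circumradius = FD/(2 sin E) ≈ 37.794.

37.794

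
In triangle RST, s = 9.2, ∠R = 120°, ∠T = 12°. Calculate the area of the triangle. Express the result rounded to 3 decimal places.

The third angle is ∠S = 180° − ∠T − ∠R = 48.00°.
Law of sines: r = s·sin R/sin S ≈ 10.721.
Law of sines: t = s·sin T/sin S ≈ 2.5739.
Area = ½·s·r·sin T ≈ 10.254.

10.254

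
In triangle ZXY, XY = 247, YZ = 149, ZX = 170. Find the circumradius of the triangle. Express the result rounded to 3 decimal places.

125.932

By the law of cosines, cos Z = (YZ² + ZX² − XY²) / (2·YZ·ZX) ≈ -0.19558, so ∠Z ≈ 101.28°.
Circumradius = XY/(2 sin Z) ≈ 125.93.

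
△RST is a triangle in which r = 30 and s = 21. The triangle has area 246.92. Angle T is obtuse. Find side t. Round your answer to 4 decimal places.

46.0799

From area = ½·r·s·sin T, we get sin T = 2·area/(r·s) ≈ 0.78387.
Taking the obtuse solution, ∠T ≈ 128.38°.
Law of cosines then gives t ≈ 46.08.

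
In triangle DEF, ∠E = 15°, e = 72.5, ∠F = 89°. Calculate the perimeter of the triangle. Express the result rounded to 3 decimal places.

The third angle is ∠D = 180° − ∠E − ∠F = 76.00°.
Law of sines: d = e·sin D/sin E ≈ 271.8.
Law of sines: f = e·sin F/sin E ≈ 280.08.
Semiperimeter s = (271.8+72.5+280.08)/2 = 312.19.
Perimeter = 271.8 + 72.5 + 280.08 = 624.37.

624.374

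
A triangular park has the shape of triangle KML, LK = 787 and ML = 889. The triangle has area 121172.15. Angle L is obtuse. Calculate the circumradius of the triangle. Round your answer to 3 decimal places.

From area = ½·ML·LK·sin L, we get sin L = 2·area/(ML·LK) ≈ 0.34638.
Taking the obtuse solution, ∠L ≈ 159.73°.
Law of cosines then gives KM ≈ 1650.
Circumradius = KM/(2 sin L) ≈ 2381.7.

R ≈ 2381.693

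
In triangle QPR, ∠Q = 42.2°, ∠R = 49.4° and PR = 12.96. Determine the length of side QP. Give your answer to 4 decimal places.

14.6492

The third angle is ∠P = 180° − ∠R − ∠Q = 88.40°.
Law of sines: QP = PR·sin R/sin Q ≈ 14.649.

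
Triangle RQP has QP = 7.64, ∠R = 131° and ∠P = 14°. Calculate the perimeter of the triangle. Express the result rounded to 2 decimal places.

The third angle is ∠Q = 180° − ∠P − ∠R = 35.00°.
Law of sines: PR = QP·sin Q/sin R ≈ 5.8064.
Law of sines: RQ = QP·sin P/sin R ≈ 2.449.
Semiperimeter s = (7.64+5.8064+2.449)/2 = 7.9477.
Perimeter = 7.64 + 5.8064 + 2.449 = 15.895.

perimeter ≈ 15.90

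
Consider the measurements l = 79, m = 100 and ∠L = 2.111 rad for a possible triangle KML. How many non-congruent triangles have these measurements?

m·sin L = 100·sin(2.111 rad) ≈ 85.76.
Since ∠L is not acute, a triangle exists only if l > m; here l ≤ m, so there is no triangle.

0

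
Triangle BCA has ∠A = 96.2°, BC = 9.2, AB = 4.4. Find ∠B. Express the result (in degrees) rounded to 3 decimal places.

55.410

Law of sines: sin C = AB·sin A/BC ≈ 0.47546.
Since BC ≥ AB, only the acute value applies: ∠C ≈ 28.39°.
Then ∠B = 180° − ∠A − ∠C ≈ 55.41°.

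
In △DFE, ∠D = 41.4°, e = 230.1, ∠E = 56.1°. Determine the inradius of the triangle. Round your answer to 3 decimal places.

60.765

The third angle is ∠F = 180° − ∠E − ∠D = 82.50°.
Law of sines: d = e·sin D/sin E ≈ 183.33.
Law of sines: f = e·sin F/sin E ≈ 274.85.
Area = ½·e·d·sin F ≈ 20912.
Semiperimeter s = (183.33+274.85+230.1)/2 = 344.14.
Inradius = area/s = 20912/344.14 ≈ 60.765.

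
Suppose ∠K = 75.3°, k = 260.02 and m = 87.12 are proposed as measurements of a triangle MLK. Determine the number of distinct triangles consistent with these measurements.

1

m·sin K = 87.12·sin(75.3°) ≈ 84.27.
Since k ≥ m, exactly one triangle exists.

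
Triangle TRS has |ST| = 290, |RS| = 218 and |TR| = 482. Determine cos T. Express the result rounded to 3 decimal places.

By the law of cosines, cos T = (|ST|² + |TR|² − |RS|²) / (2·|ST|·|TR|) ≈ 0.96187, so ∠T ≈ 0.277 rad.

cos T ≈ 0.962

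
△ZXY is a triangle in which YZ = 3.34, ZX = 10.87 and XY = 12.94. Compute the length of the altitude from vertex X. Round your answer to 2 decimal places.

h_X ≈ 9.25

Semiperimeter s = (12.94 + 3.34 + 10.87)/2 = 13.575.
Heron's formula: area = √(13.575·0.635·10.235·2.705) ≈ 15.448.
The altitude from X has length 2·area/YZ ≈ 9.2506.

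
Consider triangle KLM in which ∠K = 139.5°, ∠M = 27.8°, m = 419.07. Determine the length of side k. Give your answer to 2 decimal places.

583.56

The third angle is ∠L = 180° − ∠M − ∠K = 12.70°.
Law of sines: k = m·sin K/sin M ≈ 583.56.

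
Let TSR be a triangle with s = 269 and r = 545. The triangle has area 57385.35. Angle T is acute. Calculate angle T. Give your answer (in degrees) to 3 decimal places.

∠T ≈ 51.523°

From area = ½·s·r·sin T, we get sin T = 2·area/(s·r) ≈ 0.78286.
Taking the acute solution, ∠T ≈ 51.52°.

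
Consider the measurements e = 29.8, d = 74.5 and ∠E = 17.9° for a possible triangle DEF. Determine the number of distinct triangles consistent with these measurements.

d·sin E = 74.5·sin(17.9°) ≈ 22.9.
Since d sin E < e < d (22.9 < 29.8 < 74.5), two triangles exist.

2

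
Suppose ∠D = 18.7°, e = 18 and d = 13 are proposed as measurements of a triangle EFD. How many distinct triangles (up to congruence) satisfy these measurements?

e·sin D = 18·sin(18.7°) ≈ 5.771.
Since e sin D < d < e (5.771 < 13 < 18), two triangles exist.

2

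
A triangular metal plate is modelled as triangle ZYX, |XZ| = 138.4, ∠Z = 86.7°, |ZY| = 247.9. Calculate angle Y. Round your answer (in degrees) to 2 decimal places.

29.94

By the law of cosines, |YX|² = |XZ|² + |ZY|² − 2·|XZ|·|ZY|·cos Z = 76659, so |YX| ≈ 276.87.
Law of cosines again: cos Y = (|ZY|² + |YX|² − |XZ|²)/(2·|ZY|·|YX|) ≈ 0.86658, so ∠Y ≈ 29.94°.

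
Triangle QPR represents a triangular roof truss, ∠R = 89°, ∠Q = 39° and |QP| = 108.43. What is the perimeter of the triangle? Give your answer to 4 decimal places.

perimeter ≈ 262.1346

The third angle is ∠P = 180° − ∠R − ∠Q = 52.00°.
Law of sines: |PR| = |QP|·sin Q/sin R ≈ 68.248.
Law of sines: |RQ| = |QP|·sin P/sin R ≈ 85.457.
Semiperimeter s = (68.248+85.457+108.43)/2 = 131.07.
Perimeter = 68.248 + 85.457 + 108.43 = 262.13.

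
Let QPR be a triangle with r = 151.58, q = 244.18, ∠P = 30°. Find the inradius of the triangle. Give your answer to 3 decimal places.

34.803

By the law of cosines, p² = r² + q² − 2·r·q·cos P = 18492, so p ≈ 135.99.
Area = ½·r·q·sin P ≈ 9253.2.
Semiperimeter s = (244.18+135.99+151.58)/2 = 265.87.
Inradius = area/s = 9253.2/265.87 ≈ 34.803.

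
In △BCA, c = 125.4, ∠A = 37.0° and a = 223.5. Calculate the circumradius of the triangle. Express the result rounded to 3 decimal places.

R ≈ 185.688

Law of sines: sin C = c·sin A/a ≈ 0.33766.
Since a ≥ c, only the acute value applies: ∠C ≈ 19.73°.
Then ∠B = 180° − ∠A − ∠C ≈ 123.27°.
Law of sines gives b = a·sin B/sin A ≈ 310.52.
Circumradius = a/(2 sin A) ≈ 185.69.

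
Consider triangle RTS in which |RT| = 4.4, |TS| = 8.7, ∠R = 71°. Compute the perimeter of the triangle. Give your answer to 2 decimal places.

Law of sines: sin S = |RT|·sin R/|TS| ≈ 0.47819.
Since |TS| ≥ |RT|, only the acute value applies: ∠S ≈ 28.57°.
Then ∠T = 180° − ∠R − ∠S ≈ 80.43°.
Law of sines gives |SR| = |TS|·sin T/sin R ≈ 9.0733.
Semiperimeter s = (8.7+9.0733+4.4)/2 = 11.087.
Perimeter = 8.7 + 9.0733 + 4.4 = 22.173.

22.17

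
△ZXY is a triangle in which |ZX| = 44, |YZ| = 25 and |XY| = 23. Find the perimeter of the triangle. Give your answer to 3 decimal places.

92.000

Perimeter = 23 + 25 + 44 = 92.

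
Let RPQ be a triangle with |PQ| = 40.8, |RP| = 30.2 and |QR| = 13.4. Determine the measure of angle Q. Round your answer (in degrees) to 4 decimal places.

∠Q ≈ 31.5151°

By the law of cosines, cos Q = (|PQ|² + |QR|² − |RP|²) / (2·|PQ|·|QR|) ≈ 0.85250, so ∠Q ≈ 31.52°.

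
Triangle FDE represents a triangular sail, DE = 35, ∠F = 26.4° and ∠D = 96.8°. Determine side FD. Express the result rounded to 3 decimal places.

65.867

The third angle is ∠E = 180° − ∠F − ∠D = 56.80°.
Law of sines: FD = DE·sin E/sin F ≈ 65.867.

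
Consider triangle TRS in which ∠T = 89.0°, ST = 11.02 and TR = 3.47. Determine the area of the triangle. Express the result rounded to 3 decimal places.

Area = ½·ST·TR·sin T ≈ 19.117.

area ≈ 19.117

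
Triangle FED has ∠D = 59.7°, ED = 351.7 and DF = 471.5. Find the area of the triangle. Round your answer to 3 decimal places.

Area = ½·ED·DF·sin D ≈ 71587.

71586.953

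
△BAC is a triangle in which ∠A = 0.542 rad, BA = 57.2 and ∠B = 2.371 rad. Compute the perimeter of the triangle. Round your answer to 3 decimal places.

The third angle is ∠C = π − ∠B − ∠A = 0.229 rad.
Law of sines: AC = BA·sin B/sin C ≈ 175.83.
Law of sines: CB = BA·sin A/sin C ≈ 130.21.
Semiperimeter s = (175.83+130.21+57.2)/2 = 181.62.
Perimeter = 175.83 + 130.21 + 57.2 = 363.24.

perimeter ≈ 363.236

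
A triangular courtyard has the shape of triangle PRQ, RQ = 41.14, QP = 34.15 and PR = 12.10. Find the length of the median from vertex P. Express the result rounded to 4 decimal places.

Median from P: ½√(2·QP² + 2·PR² − RQ²) ≈ 15.271.

m_P ≈ 15.2706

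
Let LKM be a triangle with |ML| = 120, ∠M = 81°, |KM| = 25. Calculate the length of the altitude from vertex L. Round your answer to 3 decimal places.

By the law of cosines, |LK|² = |KM|² + |ML|² − 2·|KM|·|ML|·cos M = 14086, so |LK| ≈ 118.69.
Area = ½·|KM|·|ML|·sin M ≈ 1481.5.
The altitude from L has length 2·area/|KM| ≈ 118.52.

h_L ≈ 118.523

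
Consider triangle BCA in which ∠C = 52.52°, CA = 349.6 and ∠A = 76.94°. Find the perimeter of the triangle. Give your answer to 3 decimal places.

The third angle is ∠B = 180° − ∠C − ∠A = 50.54°.
Law of sines: AB = CA·sin C/sin B ≈ 359.33.
Law of sines: BC = CA·sin A/sin B ≈ 441.1.
Semiperimeter s = (349.6+359.33+441.1)/2 = 575.02.
Perimeter = 349.6 + 359.33 + 441.1 = 1150.

1150.031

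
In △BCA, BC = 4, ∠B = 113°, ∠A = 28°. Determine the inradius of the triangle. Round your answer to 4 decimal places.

r ≈ 1.1475

The third angle is ∠C = 180° − ∠A − ∠B = 39.00°.
Law of sines: CA = BC·sin B/sin A ≈ 7.8429.
Law of sines: AB = BC·sin C/sin A ≈ 5.3619.
Area = ½·BC·CA·sin C ≈ 9.8714.
Semiperimeter s = (7.8429+5.3619+4)/2 = 8.6024.
Inradius = area/s = 9.8714/8.6024 ≈ 1.1475.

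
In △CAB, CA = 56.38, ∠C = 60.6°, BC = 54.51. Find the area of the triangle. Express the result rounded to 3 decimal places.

area ≈ 1338.739

Area = ½·BC·CA·sin C ≈ 1338.7.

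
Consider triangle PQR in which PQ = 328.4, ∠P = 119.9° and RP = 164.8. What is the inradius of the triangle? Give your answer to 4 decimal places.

By the law of cosines, QR² = RP² + PQ² − 2·RP·PQ·cos P = 1.8896e+05, so QR ≈ 434.7.
Area = ½·RP·PQ·sin P ≈ 23458.
Semiperimeter s = (434.7+164.8+328.4)/2 = 463.95.
Inradius = area/s = 23458/463.95 ≈ 50.562.

r ≈ 50.5624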